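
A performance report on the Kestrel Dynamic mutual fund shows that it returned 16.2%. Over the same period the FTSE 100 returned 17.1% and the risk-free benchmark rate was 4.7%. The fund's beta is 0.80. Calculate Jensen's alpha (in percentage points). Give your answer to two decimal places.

1.58

CAPM expected return = Rf + β(Rm − Rf) = 4.7% + 0.80 × (17.1% − 4.7%) = 4.7 + 0.80 × 12.40 = 14.6200%
Jensen's α = Rp − E[R] = 16.2% − 14.6200% = 1.5800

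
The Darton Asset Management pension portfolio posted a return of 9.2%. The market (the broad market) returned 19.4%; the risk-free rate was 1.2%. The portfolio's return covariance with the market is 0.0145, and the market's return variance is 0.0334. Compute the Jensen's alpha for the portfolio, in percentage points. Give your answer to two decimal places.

β = Cov / Var = 0.0145 / 0.0334 = 0.4341
E[R] = Rf + β(Rm − Rf) = 1.2% + 0.4341 × (19.4% − 1.2%) = 9.1006%
α = Rp − E[R] = 9.2% − 9.1006% = 0.0994

0.10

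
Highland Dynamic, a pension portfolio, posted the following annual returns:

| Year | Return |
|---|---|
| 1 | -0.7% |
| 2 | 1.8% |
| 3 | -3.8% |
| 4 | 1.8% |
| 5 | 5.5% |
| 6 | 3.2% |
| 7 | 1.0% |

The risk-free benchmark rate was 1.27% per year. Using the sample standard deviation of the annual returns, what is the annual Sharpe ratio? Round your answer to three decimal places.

-0.004

μ = (-0.7 + 1.8 − 3.8 + 1.8 + 5.5 + 3.2 + 1) / 7 = 8.80 / 7 = 1.2571%
Σ(r − μ)² = (-0.7 − 1.2571)² + (1.8 − 1.2571)² + … = 51.8371
sample σ = √(51.8371 / 6) = √8.6395 = 2.9393%
Sharpe = (μ − rf) / σ = (1.2571 − 1.27) / 2.9393 = -0.0129 / 2.9393 = -0.0044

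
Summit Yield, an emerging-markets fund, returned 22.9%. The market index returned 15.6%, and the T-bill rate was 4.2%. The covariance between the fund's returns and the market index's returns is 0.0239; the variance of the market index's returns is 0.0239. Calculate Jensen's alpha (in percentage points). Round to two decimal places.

β = Cov / Var = 0.0239 / 0.0239 = 1.0000
E[R] = Rf + β(Rm − Rf) = 4.2% + 1.0000 × (15.6% − 4.2%) = 15.6000%
α = Rp − E[R] = 22.9% − 15.6000% = 7.3000

7.30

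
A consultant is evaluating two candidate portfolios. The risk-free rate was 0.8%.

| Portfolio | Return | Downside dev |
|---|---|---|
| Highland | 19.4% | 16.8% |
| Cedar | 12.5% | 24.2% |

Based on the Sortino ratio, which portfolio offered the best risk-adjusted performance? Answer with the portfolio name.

Highland: Sortino ratio = (19.4% − 0.8%) / 16.8% = 1.107
Cedar: Sortino ratio = (12.5% − 0.8%) / 24.2% = 0.483
Highest: Highland (1.107).

Highland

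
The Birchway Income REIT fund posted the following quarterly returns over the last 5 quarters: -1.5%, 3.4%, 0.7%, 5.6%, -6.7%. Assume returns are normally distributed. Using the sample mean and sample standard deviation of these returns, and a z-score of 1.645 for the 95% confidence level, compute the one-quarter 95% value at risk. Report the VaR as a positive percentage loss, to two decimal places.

Mean return μ = 1.50 / 5 = 0.3000%
Σ(r − μ)² = (-1.5 − 0.3000)² + (3.4 − 0.3000)² + (0.7 − 0.3000)² + … = 90.1000
sample σ = √(90.1000 / 4) = √22.5250 = 4.7461%
VaR = −(μ − z·σ) = −(0.3000 − 1.645 × 4.7461) = −(-7.5073) = 7.5073%

7.51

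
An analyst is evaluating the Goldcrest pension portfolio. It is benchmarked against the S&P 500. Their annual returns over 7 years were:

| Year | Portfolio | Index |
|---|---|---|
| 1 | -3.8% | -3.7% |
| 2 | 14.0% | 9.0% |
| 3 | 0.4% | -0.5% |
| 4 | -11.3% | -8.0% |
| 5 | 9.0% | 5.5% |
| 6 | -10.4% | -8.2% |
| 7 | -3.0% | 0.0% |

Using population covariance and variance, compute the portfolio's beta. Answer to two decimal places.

r̄p = -0.7286%,  r̄m = -0.8429%
Cov = Σ(rp − r̄p)(rm − r̄m) / 7 = 51.5345
Var(rm) = Σ(rm − r̄m)² / 7 = 35.9224
β = Cov / Var = 51.5345 / 35.9224 = 1.4346

1.43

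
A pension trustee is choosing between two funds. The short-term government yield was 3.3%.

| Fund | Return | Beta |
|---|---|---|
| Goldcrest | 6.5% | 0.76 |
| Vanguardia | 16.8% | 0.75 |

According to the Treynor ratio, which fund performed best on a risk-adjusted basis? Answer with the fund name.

Goldcrest: Treynor = (6.5% − 3.3%) / 0.76 = 4.211
Vanguardia: Treynor = (16.8% − 3.3%) / 0.75 = 18.000
Highest: Vanguardia (18.000).

Vanguardia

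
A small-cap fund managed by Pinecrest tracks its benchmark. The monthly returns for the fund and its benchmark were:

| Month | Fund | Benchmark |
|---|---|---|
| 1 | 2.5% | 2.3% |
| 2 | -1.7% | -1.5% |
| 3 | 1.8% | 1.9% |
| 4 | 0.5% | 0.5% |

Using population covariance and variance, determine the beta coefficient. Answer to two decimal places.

r̄p = 0.7750%,  r̄m = 0.8000%
Cov = Σ(rp − r̄p)(rm − r̄m) / 4 = 2.3725
Var(rm) = Σ(rm − r̄m)² / 4 = 2.2100
β = Cov / Var = 2.3725 / 2.2100 = 1.0735

1.07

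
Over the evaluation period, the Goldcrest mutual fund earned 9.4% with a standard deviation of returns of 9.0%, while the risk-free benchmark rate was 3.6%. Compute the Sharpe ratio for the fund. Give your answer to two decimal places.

Sharpe = (Rp − Rf) / σp = (9.4% − 3.6%) / 9.0% = 5.80% / 9.0% = 0.6444

0.64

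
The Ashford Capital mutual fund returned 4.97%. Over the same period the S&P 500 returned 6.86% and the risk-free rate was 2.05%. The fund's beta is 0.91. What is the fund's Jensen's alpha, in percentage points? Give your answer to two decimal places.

-1.46

CAPM expected return = Rf + β(Rm − Rf) = 2.05% + 0.91 × (6.86% − 2.05%) = 2.05 + 0.91 × 4.81 = 6.4271%
Jensen's α = Rp − E[R] = 4.97% − 6.4271% = -1.4571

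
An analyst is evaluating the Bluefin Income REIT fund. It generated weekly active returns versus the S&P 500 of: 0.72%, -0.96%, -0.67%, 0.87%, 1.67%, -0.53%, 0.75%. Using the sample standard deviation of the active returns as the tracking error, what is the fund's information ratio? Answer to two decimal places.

0.27

r̄ = (0.72 − 0.96 − 0.67 + 0.87 + 1.67 − 0.53 + 0.75) / 7 = 0.2643%
Σ(r − r̄)² = 5.7892; sample σ = √(5.7892/6) = 0.9823%
IR = r̄ / tracking error = 0.2643 / 0.9823 = 0.2691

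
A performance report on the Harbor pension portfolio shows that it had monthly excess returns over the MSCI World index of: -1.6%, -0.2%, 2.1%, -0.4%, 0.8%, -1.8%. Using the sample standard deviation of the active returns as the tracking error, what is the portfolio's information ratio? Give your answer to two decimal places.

-0.12

r̄ = (-1.6 − 0.2 + 2.1 − 0.4 + 0.8 − 1.8) / 6 = -0.1833%
Sample std dev = √[10.8483 / 5] = 1.4730%
IR = r̄ / tracking error = -0.1833 / 1.4730 = -0.1244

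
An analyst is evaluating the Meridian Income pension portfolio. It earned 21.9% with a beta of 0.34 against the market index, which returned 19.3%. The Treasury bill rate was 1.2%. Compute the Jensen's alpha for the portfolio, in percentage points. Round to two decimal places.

14.55

CAPM expected return = Rf + β(Rm − Rf) = 1.2% + 0.34 × (19.3% − 1.2%) = 1.2 + 0.34 × 18.10 = 7.3540%
Jensen's α = Rp − E[R] = 21.9% − 7.3540% = 14.5460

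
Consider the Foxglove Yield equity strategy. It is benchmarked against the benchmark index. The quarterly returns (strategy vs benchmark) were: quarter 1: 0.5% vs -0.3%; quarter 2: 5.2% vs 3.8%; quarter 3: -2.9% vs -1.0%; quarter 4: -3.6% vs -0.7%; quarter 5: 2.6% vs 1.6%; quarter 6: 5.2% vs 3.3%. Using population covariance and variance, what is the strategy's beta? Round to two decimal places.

r̄p = 1.1667%,  r̄m = 1.1167%
Cov = Σ(rp − r̄p)(rm − r̄m) / 6 = 6.4222
Var(rm) = Σ(rm − r̄m)² / 6 = 3.6647
β = Cov / Var = 6.4222 / 3.6647 = 1.7524

1.75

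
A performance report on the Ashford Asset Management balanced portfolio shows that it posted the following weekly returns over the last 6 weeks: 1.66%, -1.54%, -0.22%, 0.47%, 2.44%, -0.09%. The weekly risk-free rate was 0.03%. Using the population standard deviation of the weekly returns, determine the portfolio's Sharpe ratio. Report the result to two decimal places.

r̄ = (1.66 − 1.54 − 0.22 + 0.47 + 2.44 − 0.09) / 6 = 2.720 / 6 = 0.4533%
Σ(r − r̄)² = (1.66 − 0.4533)² + (-1.54 − 0.4533)² + (-0.22 − 0.4533)² + … = 10.1251
σ = √[10.1251 / 6] = 1.2990%
Sharpe = (r̄ − rf) / σ = (0.4533 − 0.03) / 1.2990 = 0.4233 / 1.2990 = 0.3259

0.33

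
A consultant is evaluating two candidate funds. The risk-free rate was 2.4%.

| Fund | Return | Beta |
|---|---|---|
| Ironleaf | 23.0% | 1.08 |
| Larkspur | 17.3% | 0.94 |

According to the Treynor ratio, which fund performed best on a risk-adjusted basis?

Ironleaf: Treynor = (23.0% − 2.4%) / 1.08 = 19.074
Larkspur: Treynor = (17.3% − 2.4%) / 0.94 = 15.851
Highest: Ironleaf (19.074).

Ironleaf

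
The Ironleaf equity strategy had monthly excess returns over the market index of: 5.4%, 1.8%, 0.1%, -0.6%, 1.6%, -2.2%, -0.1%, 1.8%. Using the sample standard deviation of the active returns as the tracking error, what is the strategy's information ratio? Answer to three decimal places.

r̄ = (5.4 + 1.8 + 0.1 − 0.6 + 1.6 − 2.2 − 0.1 + 1.8) / 8 = 7.80 / 8 = 0.9750%
Sample std dev = √[35.8150 / 7] = 2.2620%
IR = r̄ / tracking error = 0.9750 / 2.2620 = 0.4310

0.431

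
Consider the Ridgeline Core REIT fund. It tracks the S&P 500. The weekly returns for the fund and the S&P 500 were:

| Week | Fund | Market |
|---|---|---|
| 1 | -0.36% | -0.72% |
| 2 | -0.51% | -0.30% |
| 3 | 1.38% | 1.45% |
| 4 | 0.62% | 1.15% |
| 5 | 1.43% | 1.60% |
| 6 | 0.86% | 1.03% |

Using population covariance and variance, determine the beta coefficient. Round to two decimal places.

r̄p = 0.5700%,  r̄m = 0.7017%
Cov = Σ(rp − r̄p)(rm − r̄m) / 6 = 0.6501
Var(rm) = Σ(rm − r̄m)² / 6 = 0.7834
β = Cov / Var = 0.6501 / 0.7834 = 0.8298

0.83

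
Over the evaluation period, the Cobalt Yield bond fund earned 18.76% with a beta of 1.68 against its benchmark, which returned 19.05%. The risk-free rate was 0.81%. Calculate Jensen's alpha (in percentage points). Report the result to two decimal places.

CAPM expected return = Rf + β(Rm − Rf) = 0.81% + 1.68 × (19.05% − 0.81%) = 0.81 + 1.68 × 18.24 = 31.4532%
Jensen's α = Rp − E[R] = 18.76% − 31.4532% = -12.6932

-12.69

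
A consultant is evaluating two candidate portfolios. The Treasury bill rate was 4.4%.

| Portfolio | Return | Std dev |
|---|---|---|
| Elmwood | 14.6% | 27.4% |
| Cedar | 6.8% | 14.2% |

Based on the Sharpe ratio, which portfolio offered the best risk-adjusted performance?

Elmwood: Sharpe ratio = (14.6% − 4.4%) / 27.4% = 0.372
Cedar: Sharpe ratio = (6.8% − 4.4%) / 14.2% = 0.169
Highest: Elmwood (0.372).

Elmwood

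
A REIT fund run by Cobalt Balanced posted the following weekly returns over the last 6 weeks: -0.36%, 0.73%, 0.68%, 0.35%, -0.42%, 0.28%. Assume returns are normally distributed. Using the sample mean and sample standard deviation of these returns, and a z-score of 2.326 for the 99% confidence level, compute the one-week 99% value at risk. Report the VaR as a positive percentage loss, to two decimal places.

0.95

r̄ = (-0.36 + 0.73 + 0.68 + 0.35 − 0.42 + 0.28) / 6 = 1.260 / 6 = 0.2100%
Σ(r − r̄)² = 1.2376; sample σ = √(1.2376/5) = 0.4975%
VaR = −(r̄ − z·σ) = −(0.2100 − 2.326 × 0.4975) = −(-0.9472) = 0.9472%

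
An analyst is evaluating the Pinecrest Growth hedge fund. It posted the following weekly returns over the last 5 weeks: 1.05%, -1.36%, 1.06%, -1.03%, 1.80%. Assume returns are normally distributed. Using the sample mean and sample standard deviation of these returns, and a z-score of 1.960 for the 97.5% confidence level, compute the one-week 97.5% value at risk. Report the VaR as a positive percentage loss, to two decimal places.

Mean return r̄ = 1.520 / 5 = 0.3040%
Σ(r − r̄)² = 7.9145; sample σ = √(7.9145/4) = 1.4066%
VaR = −(r̄ − z·σ) = −(0.3040 − 1.960 × 1.4066) = −(-2.4529) = 2.4529%

2.45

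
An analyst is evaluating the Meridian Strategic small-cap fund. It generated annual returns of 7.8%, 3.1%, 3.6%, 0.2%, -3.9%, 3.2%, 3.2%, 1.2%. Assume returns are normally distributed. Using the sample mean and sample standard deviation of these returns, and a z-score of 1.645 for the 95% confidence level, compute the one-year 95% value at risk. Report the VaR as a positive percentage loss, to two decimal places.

3.20

r̄ = (7.8 + 3.1 + 3.6 + 0.2 − 3.9 + 3.2 + 3.2 + 1.2) / 8 = 2.3000%
Σ(r − r̄)² = (7.8 − 2.3000)² + (3.1 − 2.3000)² + … = 78.2600
σ = √[78.2600 / 7] = 3.3437%
VaR = −(r̄ − z·σ) = −(2.3000 − 1.645 × 3.3437) = −(-3.2004) = 3.2004%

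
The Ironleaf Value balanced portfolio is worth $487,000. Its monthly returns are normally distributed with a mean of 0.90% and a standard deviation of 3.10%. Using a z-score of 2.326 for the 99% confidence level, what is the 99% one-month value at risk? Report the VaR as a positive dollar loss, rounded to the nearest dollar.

Return at the 99% tail: μ − z·σ = 0.90% − 2.326 × 3.10% = 0.9 − 7.2106 = -6.3106%
VaR = −(-6.3106%) × $487,000 = 6.3106% × $487,000 = $30,733

$30,733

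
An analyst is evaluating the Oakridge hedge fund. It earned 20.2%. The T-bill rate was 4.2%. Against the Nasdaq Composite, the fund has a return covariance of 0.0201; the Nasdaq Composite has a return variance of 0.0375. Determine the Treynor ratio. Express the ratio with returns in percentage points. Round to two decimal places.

β = Cov / Var = 0.0201 / 0.0375 = 0.5360
Treynor = (Rp − Rf) / β = (20.2% − 4.2%) / 0.5360 = 16.00 / 0.5360 = 29.8507

29.85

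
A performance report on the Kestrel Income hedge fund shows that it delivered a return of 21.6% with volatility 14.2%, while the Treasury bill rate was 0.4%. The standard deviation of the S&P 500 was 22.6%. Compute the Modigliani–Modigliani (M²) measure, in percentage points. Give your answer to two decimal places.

34.14

Sharpe = (Rp − Rf) / σp = (21.6% − 0.4%) / 14.2% = 1.4930
M² = Rf + Sharpe × σm = 0.4% + 1.4930 × 22.6% = 34.1418%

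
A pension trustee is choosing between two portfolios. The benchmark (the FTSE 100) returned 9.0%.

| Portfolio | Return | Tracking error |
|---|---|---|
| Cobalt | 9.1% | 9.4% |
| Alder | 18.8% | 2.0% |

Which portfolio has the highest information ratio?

Cobalt: IR = (9.1% − 9.0%) / 9.4% = 0.011
Alder: IR = (18.8% − 9.0%) / 2.0% = 4.900
Highest: Alder (4.900).

Alder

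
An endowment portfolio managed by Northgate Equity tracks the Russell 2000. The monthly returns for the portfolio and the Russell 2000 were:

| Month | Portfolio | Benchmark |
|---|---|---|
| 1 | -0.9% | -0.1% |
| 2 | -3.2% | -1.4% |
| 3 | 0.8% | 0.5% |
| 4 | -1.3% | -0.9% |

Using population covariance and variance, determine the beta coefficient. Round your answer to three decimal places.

1.859

r̄p = -1.1500%,  r̄m = -0.4750%
Cov = Σ(rp − r̄p)(rm − r̄m) / 4 = 0.9888
Var(rm) = Σ(rm − r̄m)² / 4 = 0.5319
β = Cov / Var = 0.9888 / 0.5319 = 1.8590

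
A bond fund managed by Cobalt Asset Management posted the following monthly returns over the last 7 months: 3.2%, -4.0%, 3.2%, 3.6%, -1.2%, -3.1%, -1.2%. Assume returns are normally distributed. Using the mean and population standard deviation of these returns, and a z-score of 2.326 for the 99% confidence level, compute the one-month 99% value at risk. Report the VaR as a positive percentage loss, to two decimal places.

r̄ = (3.2 − 4 + 3.2 + 3.6 − 1.2 − 3.1 − 1.2) / 7 = 0.50 / 7 = 0.0714%
Σ(r − r̄)² = 61.8943; population σ = √(61.8943/7) = 2.9736%
VaR = −(r̄ − z·σ) = −(0.0714 − 2.326 × 2.9736) = −(-6.8452) = 6.8452%

6.85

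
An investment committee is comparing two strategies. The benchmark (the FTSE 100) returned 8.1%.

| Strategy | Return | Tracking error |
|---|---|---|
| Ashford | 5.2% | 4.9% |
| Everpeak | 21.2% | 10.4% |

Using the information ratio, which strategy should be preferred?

Ashford: IR = (5.2% − 8.1%) / 4.9% = -0.592
Everpeak: IR = (21.2% − 8.1%) / 10.4% = 1.260
Highest: Everpeak (1.260).

Everpeak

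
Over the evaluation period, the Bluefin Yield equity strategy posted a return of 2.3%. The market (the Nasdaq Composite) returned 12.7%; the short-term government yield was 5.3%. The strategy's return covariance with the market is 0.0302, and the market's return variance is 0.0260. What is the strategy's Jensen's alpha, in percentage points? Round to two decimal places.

-11.60

β = Cov / Var = 0.0302 / 0.0260 = 1.1615
E[R] = Rf + β(Rm − Rf) = 5.3% + 1.1615 × (12.7% − 5.3%) = 13.8951%
α = Rp − E[R] = 2.3% − 13.8951% = -11.5951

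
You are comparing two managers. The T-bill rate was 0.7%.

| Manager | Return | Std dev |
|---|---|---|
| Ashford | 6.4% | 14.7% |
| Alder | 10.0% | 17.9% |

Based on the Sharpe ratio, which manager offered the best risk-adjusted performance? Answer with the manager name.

Alder

Ashford: Sharpe ratio = (6.4% − 0.7%) / 14.7% = 0.388
Alder: Sharpe ratio = (10.0% − 0.7%) / 17.9% = 0.520
Highest: Alder (0.520).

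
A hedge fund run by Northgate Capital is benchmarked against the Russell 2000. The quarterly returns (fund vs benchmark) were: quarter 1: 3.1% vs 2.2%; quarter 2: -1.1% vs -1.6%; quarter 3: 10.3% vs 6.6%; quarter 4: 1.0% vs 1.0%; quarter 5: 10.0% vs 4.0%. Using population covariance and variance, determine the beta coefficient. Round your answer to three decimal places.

1.590

r̄p = 4.6600%,  r̄m = 2.4400%
Cov = Σ(rp − r̄p)(rm − r̄m) / 5 = 12.1416
Var(rm) = Σ(rm − r̄m)² / 5 = 7.6384
β = Cov / Var = 12.1416 / 7.6384 = 1.5895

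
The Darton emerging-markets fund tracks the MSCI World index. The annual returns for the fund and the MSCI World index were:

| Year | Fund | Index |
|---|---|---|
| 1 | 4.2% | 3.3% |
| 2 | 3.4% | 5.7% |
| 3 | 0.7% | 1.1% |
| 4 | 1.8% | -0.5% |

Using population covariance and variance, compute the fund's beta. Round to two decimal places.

r̄p = 2.5250%,  r̄m = 2.4000%
Cov = Σ(rp − r̄p)(rm − r̄m) / 4 = 2.2175
Var(rm) = Σ(rm − r̄m)² / 4 = 5.4500
β = Cov / Var = 2.2175 / 5.4500 = 0.4069

0.41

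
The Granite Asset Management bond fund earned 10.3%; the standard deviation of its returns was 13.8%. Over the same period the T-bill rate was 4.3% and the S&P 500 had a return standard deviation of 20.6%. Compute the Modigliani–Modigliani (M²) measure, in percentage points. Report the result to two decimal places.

Sharpe = (Rp − Rf) / σp = (10.3% − 4.3%) / 13.8% = 0.4348
M² = Rf + Sharpe × σm = 4.3% + 0.4348 × 20.6% = 13.2569%

13.26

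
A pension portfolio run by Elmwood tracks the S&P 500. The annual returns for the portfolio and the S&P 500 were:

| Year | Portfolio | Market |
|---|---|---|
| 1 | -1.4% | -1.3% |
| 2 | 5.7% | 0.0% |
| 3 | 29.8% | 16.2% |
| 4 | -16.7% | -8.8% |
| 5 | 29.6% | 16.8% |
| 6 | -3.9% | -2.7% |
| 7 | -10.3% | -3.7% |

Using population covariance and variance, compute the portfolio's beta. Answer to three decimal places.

r̄p = 4.6857%,  r̄m = 2.3571%
Cov = Σ(rp − r̄p)(rm − r̄m) / 7 = 157.1637
Var(rm) = Σ(rm − r̄m)² / 7 = 86.5567
β = Cov / Var = 157.1637 / 86.5567 = 1.8157

1.816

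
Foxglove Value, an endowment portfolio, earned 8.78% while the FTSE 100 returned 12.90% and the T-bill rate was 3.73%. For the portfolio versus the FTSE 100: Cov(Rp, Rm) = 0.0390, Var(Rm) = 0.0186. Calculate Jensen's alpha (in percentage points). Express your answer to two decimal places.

-14.18

β = Cov / Var = 0.0390 / 0.0186 = 2.0968
E[R] = Rf + β(Rm − Rf) = 3.73% + 2.0968 × (12.90% − 3.73%) = 22.9577%
α = Rp − E[R] = 8.78% − 22.9577% = -14.1777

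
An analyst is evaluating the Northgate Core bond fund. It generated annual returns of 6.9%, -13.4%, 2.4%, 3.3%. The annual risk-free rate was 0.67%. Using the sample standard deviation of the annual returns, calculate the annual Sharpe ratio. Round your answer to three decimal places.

-0.097

Mean return r̄ = -0.80 / 4 = -0.2000%
Sample σ = √[Σ(r − r̄)² / 3] = √[243.6600 / 3] = √81.2200 = 9.0122%
Sharpe = (r̄ − rf) / σ = (-0.2000 − 0.67) / 9.0122 = -0.8700 / 9.0122 = -0.0965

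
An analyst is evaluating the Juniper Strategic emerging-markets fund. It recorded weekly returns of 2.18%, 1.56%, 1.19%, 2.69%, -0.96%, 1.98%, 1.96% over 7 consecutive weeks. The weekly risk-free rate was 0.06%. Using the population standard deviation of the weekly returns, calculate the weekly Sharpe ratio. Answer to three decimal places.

1.322

μ = (2.18 + 1.56 + 1.19 + 2.69 − 0.96 + 1.98 + 1.96) / 7 = 10.600 / 7 = 1.5143%
Population σ = √[Σ(r − μ)² / 7] = √[8.4704 / 7] = √1.2101 = 1.1000%
Sharpe = (μ − rf) / σ = (1.5143 − 0.06) / 1.1000 = 1.4543 / 1.1000 = 1.3221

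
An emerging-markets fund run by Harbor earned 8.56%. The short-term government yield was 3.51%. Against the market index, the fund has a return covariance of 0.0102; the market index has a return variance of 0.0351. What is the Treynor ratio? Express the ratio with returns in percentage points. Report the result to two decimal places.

17.38

β = Cov / Var = 0.0102 / 0.0351 = 0.2906
Treynor = (Rp − Rf) / β = (8.56% − 3.51%) / 0.2906 = 5.05 / 0.2906 = 17.3778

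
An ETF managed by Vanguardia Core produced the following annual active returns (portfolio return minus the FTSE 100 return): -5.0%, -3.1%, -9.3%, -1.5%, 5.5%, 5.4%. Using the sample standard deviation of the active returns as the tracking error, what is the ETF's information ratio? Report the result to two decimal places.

-0.23

Mean return r̄ = -8.00 / 6 = -1.3333%
Σ(r − r̄)² = 172.0933; sample σ = √(172.0933/5) = 5.8667%
IR = r̄ / tracking error = -1.3333 / 5.8667 = -0.2273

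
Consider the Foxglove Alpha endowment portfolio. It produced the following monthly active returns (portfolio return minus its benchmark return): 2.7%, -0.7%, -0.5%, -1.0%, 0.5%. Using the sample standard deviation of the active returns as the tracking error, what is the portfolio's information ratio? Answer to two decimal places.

0.13

Mean return μ = 1.00 / 5 = 0.2000%
Sample σ = √[Σ(r − μ)² / 4] = √[9.0800 / 4] = √2.2700 = 1.5067%
IR = μ / tracking error = 0.2000 / 1.5067 = 0.1327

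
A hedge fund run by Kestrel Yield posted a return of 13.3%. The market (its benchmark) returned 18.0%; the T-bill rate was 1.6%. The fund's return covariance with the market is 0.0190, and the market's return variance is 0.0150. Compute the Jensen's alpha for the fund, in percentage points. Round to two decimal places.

-9.07

β = Cov / Var = 0.0190 / 0.0150 = 1.2667
E[R] = Rf + β(Rm − Rf) = 1.6% + 1.2667 × (18.0% − 1.6%) = 22.3739%
α = Rp − E[R] = 13.3% − 22.3739% = -9.0739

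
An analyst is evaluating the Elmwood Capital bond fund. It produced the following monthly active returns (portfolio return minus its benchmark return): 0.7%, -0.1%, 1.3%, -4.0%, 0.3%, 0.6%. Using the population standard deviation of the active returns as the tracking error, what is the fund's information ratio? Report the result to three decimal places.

Mean return r̄ = -1.20 / 6 = -0.2000%
Population std dev = √[18.4000 / 6] = 1.7512%
IR = r̄ / tracking error = -0.2000 / 1.7512 = -0.1142

-0.114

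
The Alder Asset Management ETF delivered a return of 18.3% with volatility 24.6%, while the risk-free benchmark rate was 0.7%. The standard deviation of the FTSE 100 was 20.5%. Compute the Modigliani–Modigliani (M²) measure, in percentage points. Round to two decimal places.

15.37

Sharpe = (Rp − Rf) / σp = (18.3% − 0.7%) / 24.6% = 0.7154
M² = Rf + Sharpe × σm = 0.7% + 0.7154 × 20.5% = 15.3657%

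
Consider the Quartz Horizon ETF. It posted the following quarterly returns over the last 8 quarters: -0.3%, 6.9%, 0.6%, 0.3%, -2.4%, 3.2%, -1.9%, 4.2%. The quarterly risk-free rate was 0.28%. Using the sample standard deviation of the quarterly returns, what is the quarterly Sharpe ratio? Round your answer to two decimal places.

Mean return r̄ = 10.60 / 8 = 1.3250%
Σ(r − r̄)² = 71.3550; sample σ = √(71.3550/7) = 3.1927%
Sharpe = (r̄ − rf) / σ = (1.3250 − 0.28) / 3.1927 = 1.0450 / 3.1927 = 0.3273

0.33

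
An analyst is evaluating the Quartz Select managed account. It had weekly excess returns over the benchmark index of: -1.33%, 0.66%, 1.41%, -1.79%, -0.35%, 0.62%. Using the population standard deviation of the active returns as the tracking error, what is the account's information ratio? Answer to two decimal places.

Mean return r̄ = -0.780 / 6 = -0.1300%
Σ(r − r̄)² = (-1.33 − (-0.1300))² + (0.66 − (-0.1300))² + … = 7.8022
population σ = √(7.8022 / 6) = √1.3004 = 1.1404%
IR = r̄ / tracking error = -0.1300 / 1.1404 = -0.1140

-0.11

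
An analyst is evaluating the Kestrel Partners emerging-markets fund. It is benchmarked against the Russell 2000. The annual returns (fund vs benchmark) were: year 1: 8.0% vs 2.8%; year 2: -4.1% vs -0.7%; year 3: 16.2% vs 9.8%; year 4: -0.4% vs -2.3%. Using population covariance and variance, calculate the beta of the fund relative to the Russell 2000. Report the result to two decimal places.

1.59

r̄p = 4.9250%,  r̄m = 2.4000%
Cov = Σ(rp − r̄p)(rm − r̄m) / 4 = 34.4175
Var(rm) = Σ(rm − r̄m)² / 4 = 21.6550
β = Cov / Var = 34.4175 / 21.6550 = 1.5894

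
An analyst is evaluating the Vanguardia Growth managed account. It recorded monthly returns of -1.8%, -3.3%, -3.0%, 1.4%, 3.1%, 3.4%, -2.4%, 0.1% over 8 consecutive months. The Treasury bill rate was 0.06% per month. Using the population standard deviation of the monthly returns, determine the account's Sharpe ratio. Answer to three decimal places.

-0.147

μ = (-1.8 − 3.3 − 3 + 1.4 + 3.1 + 3.4 − 2.4 + 0.1) / 8 = -0.3125%
Σ(r − μ)² = (-1.8 − (-0.3125))² + (-3.3 − (-0.3125))² + … = 51.2488
population σ = √(51.2488 / 8) = √6.4061 = 2.5310%
Sharpe = (μ − rf) / σ = (-0.3125 − 0.06) / 2.5310 = -0.3725 / 2.5310 = -0.1472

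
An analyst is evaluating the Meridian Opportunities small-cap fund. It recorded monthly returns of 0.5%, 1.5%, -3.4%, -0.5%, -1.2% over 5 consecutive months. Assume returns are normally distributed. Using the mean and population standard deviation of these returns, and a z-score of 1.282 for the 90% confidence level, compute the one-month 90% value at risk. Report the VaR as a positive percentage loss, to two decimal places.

2.75

r̄ = (0.5 + 1.5 − 3.4 − 0.5 − 1.2) / 5 = -3.10 / 5 = -0.6200%
Population std dev = √[13.8280 / 5] = 1.6630%
VaR = −(r̄ − z·σ) = −(-0.6200 − 1.282 × 1.6630) = −(-2.7520) = 2.7520%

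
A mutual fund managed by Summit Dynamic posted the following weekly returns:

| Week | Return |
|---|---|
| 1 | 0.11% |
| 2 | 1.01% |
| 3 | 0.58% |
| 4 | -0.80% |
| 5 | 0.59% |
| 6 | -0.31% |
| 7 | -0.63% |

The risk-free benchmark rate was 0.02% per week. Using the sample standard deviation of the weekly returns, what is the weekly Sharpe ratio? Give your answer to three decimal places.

0.086

Mean return r̄ = 0.550 / 7 = 0.0786%
Sample σ = √[Σ(r − r̄)² / 6] = √[2.8065 / 6] = √0.4678 = 0.6840%
Sharpe = (r̄ − rf) / σ = (0.0786 − 0.02) / 0.6840 = 0.0586 / 0.6840 = 0.0857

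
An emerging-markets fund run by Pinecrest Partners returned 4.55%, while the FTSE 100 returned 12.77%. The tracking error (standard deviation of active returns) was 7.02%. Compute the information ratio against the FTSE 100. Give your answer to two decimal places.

-1.17

IR = (Rp − Rb) / TE = (4.55% − 12.77%) / 7.02% = -8.22% / 7.02% = -1.1709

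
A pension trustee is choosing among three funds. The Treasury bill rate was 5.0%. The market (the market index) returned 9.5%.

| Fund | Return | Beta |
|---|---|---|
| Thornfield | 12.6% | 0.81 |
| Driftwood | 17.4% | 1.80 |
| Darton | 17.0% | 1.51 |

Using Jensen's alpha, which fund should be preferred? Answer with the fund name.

Thornfield: α = 12.6% − [5.0% + 0.81 × (9.5% − 5.0%)] = 3.955
Driftwood: α = 17.4% − [5.0% + 1.80 × (9.5% − 5.0%)] = 4.300
Darton: α = 17.0% − [5.0% + 1.51 × (9.5% − 5.0%)] = 5.205
Highest: Darton (5.205).

Darton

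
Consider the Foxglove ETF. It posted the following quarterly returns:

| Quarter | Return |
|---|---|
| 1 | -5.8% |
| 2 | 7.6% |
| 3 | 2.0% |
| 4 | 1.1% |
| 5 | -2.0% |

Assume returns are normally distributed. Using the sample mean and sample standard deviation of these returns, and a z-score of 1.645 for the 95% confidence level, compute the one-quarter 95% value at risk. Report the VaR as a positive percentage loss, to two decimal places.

r̄ = (-5.8 + 7.6 + 2 + 1.1 − 2) / 5 = 2.90 / 5 = 0.5800%
Σ(r − r̄)² = (-5.8 − 0.5800)² + (7.6 − 0.5800)² + (2 − 0.5800)² + … = 98.9280
sample σ = √(98.9280 / 4) = √24.7320 = 4.9731%
VaR = −(r̄ − z·σ) = −(0.5800 − 1.645 × 4.9731) = −(-7.6007) = 7.6007%

7.60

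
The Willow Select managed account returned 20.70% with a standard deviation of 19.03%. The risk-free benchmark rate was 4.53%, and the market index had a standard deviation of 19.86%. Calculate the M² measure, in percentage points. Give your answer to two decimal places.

Sharpe = (Rp − Rf) / σp = (20.70% − 4.53%) / 19.03% = 0.8497
M² = Rf + Sharpe × σm = 4.53% + 0.8497 × 19.86% = 21.4050%

21.41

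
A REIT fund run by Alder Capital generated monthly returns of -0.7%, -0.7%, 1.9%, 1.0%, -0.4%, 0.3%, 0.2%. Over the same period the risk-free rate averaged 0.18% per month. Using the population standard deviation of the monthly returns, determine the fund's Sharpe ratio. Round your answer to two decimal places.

0.05

r̄ = (-0.7 − 0.7 + 1.9 + 1 − 0.4 + 0.3 + 0.2) / 7 = 0.2286%
Σ(r − r̄)² = (-0.7 − 0.2286)² + (-0.7 − 0.2286)² + (1.9 − 0.2286)² + … = 5.5143
population σ = √(5.5143 / 7) = √0.7878 = 0.8876%
Sharpe = (r̄ − rf) / σ = (0.2286 − 0.18) / 0.8876 = 0.0486 / 0.8876 = 0.0548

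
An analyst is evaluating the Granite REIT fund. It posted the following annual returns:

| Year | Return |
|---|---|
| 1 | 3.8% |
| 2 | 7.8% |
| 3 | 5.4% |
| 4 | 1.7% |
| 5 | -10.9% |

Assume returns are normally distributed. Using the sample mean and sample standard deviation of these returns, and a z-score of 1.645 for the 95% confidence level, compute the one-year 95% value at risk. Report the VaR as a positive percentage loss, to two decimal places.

Mean return μ = 7.80 / 5 = 1.5600%
Σ(r − μ)² = 213.9720; sample σ = √(213.9720/4) = 7.3139%
VaR = −(μ − z·σ) = −(1.5600 − 1.645 × 7.3139) = −(-10.4714) = 10.4714%

10.47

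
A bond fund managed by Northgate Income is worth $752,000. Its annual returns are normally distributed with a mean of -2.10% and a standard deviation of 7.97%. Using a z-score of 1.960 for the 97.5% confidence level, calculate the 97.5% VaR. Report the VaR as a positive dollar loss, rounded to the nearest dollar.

Return at the 97.5% tail: μ − z·σ = -2.10% − 1.960 × 7.97% = -2.1 − 15.6212 = -17.7212%
VaR = −(-17.7212%) × $752,000 = 17.7212% × $752,000 = $133,263

$133,263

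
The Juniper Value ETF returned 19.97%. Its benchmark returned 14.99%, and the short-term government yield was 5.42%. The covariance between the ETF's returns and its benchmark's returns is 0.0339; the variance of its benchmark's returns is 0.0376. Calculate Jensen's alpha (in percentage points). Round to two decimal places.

5.92

β = Cov / Var = 0.0339 / 0.0376 = 0.9016
E[R] = Rf + β(Rm − Rf) = 5.42% + 0.9016 × (14.99% − 5.42%) = 14.0483%
α = Rp − E[R] = 19.97% − 14.0483% = 5.9217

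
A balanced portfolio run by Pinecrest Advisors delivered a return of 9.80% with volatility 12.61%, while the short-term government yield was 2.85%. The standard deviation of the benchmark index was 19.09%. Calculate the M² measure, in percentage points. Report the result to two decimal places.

Sharpe = (Rp − Rf) / σp = (9.80% − 2.85%) / 12.61% = 0.5511
M² = Rf + Sharpe × σm = 2.85% + 0.5511 × 19.09% = 13.3705%

13.37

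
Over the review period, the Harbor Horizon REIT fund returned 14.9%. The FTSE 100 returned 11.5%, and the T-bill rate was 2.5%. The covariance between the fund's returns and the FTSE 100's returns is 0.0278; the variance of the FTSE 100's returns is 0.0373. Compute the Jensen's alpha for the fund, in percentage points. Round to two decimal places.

5.69

β = Cov / Var = 0.0278 / 0.0373 = 0.7453
E[R] = Rf + β(Rm − Rf) = 2.5% + 0.7453 × (11.5% − 2.5%) = 9.2077%
α = Rp − E[R] = 14.9% − 9.2077% = 5.6923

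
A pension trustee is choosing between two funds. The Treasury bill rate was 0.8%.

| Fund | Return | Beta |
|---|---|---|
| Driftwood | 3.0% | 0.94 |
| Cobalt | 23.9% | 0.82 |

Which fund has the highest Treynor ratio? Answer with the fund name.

Driftwood: Treynor = (3.0% − 0.8%) / 0.94 = 2.340
Cobalt: Treynor = (23.9% − 0.8%) / 0.82 = 28.171
Highest: Cobalt (28.171).

Cobalt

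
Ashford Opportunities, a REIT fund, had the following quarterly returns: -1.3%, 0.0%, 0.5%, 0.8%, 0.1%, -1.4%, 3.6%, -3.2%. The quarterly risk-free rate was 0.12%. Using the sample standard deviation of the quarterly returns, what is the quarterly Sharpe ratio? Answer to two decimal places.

r̄ = (-1.3 + 0 + 0.5 + 0.8 + 0.1 − 1.4 + 3.6 − 3.2) / 8 = -0.90 / 8 = -0.1125%
Σ(r − r̄)² = (-1.3 − (-0.1125))² + (0 − (-0.1125))² + (0.5 − (-0.1125))² + … = 27.6488
σ = √[27.6488 / 7] = 1.9874%
Sharpe = (r̄ − rf) / σ = (-0.1125 − 0.12) / 1.9874 = -0.2325 / 1.9874 = -0.1170

-0.12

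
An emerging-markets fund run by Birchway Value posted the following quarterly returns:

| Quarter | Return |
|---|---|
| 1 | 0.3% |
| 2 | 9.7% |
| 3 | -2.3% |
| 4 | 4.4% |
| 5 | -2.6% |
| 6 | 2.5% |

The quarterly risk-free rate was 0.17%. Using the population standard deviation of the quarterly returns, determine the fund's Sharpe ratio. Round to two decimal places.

μ = (0.3 + 9.7 − 2.3 + 4.4 − 2.6 + 2.5) / 6 = 2.0000%
Population σ = √[Σ(r − μ)² / 6] = √[107.8400 / 6] = √17.9733 = 4.2395%
Sharpe = (μ − rf) / σ = (2.0000 − 0.17) / 4.2395 = 1.8300 / 4.2395 = 0.4317

0.43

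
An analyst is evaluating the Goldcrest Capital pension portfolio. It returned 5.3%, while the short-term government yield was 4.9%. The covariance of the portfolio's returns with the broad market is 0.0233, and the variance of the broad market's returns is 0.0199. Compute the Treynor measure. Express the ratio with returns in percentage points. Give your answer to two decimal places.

β = Cov / Var = 0.0233 / 0.0199 = 1.1709
Treynor = (Rp − Rf) / β = (5.3% − 4.9%) / 1.1709 = 0.40 / 1.1709 = 0.3416

0.34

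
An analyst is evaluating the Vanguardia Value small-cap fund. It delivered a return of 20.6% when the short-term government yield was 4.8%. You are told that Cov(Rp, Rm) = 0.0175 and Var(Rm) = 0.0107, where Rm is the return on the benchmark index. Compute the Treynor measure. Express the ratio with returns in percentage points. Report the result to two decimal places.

9.66

β = Cov / Var = 0.0175 / 0.0107 = 1.6355
Treynor = (Rp − Rf) / β = (20.6% − 4.8%) / 1.6355 = 15.80 / 1.6355 = 9.6607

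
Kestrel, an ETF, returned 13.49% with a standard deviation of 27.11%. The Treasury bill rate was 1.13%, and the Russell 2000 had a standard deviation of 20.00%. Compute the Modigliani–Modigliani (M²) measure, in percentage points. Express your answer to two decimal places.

10.25

Sharpe = (Rp − Rf) / σp = (13.49% − 1.13%) / 27.11% = 0.4559
M² = Rf + Sharpe × σm = 1.13% + 0.4559 × 20.00% = 10.2480%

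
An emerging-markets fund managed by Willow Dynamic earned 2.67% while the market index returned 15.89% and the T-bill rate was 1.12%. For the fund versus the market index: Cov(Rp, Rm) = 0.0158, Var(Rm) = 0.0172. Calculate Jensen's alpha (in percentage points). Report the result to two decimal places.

-12.02

β = Cov / Var = 0.0158 / 0.0172 = 0.9186
E[R] = Rf + β(Rm − Rf) = 1.12% + 0.9186 × (15.89% − 1.12%) = 14.6877%
α = Rp − E[R] = 2.67% − 14.6877% = -12.0177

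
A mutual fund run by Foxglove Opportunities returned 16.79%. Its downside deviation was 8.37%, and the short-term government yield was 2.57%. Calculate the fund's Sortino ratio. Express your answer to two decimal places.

Sortino = (Rp − Rf) / σd = (16.79% − 2.57%) / 8.37% = 14.22% / 8.37% = 1.6989

1.70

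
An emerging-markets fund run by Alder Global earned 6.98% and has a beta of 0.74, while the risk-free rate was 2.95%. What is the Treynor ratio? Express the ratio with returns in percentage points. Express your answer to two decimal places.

5.45

Treynor = (Rp − Rf) / β = (6.98% − 2.95%) / 0.74 = 4.03 / 0.74 = 5.4459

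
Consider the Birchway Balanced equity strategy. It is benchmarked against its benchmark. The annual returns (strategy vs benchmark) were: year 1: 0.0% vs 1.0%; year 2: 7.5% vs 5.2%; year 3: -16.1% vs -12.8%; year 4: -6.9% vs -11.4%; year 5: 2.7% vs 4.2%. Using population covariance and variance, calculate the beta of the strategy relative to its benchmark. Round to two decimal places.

r̄p = -2.5600%,  r̄m = -2.7600%
Cov = Σ(rp − r̄p)(rm − r̄m) / 5 = 59.9504
Var(rm) = Σ(rm − r̄m)² / 5 = 60.2784
β = Cov / Var = 59.9504 / 60.2784 = 0.9946

0.99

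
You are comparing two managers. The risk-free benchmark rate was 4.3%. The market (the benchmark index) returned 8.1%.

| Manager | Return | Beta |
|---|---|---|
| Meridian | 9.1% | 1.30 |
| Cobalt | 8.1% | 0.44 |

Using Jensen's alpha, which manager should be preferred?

Cobalt

Meridian: α = 9.1% − [4.3% + 1.30 × (8.1% − 4.3%)] = -0.140
Cobalt: α = 8.1% − [4.3% + 0.44 × (8.1% − 4.3%)] = 2.128
Highest: Cobalt (2.128).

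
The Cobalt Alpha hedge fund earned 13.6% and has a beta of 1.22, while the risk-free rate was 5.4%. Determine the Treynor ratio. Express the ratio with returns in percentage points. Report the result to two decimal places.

Treynor = (Rp − Rf) / β = (13.6% − 5.4%) / 1.22 = 8.20 / 1.22 = 6.7213

6.72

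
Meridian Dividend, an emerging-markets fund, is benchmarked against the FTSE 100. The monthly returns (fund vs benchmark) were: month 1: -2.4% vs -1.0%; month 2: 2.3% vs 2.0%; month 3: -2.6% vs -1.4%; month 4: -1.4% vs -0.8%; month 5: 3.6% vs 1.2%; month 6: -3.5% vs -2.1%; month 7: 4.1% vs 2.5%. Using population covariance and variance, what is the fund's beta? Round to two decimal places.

1.71

r̄p = 0.0143%,  r̄m = 0.0571%
Cov = Σ(rp − r̄p)(rm − r̄m) / 7 = 4.8106
Var(rm) = Σ(rm − r̄m)² / 7 = 2.8110
β = Cov / Var = 4.8106 / 2.8110 = 1.7113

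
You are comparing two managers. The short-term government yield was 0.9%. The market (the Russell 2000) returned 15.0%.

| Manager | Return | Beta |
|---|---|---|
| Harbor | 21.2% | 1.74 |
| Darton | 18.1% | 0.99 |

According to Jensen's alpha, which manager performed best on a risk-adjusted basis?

Darton

Harbor: α = 21.2% − [0.9% + 1.74 × (15.0% − 0.9%)] = -4.234
Darton: α = 18.1% − [0.9% + 0.99 × (15.0% − 0.9%)] = 3.241
Highest: Darton (3.241).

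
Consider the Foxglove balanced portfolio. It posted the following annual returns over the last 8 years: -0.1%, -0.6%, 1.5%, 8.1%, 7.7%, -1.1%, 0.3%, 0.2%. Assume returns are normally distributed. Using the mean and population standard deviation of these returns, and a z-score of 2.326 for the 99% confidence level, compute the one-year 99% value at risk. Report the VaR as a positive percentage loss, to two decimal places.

6.09

r̄ = (-0.1 − 0.6 + 1.5 + 8.1 + 7.7 − 1.1 + 0.3 + 0.2) / 8 = 16.00 / 8 = 2.0000%
Σ(r − r̄)² = (-0.1 − 2.0000)² + (-0.6 − 2.0000)² + … = 96.8600
population σ = √(96.8600 / 8) = √12.1075 = 3.4796%
VaR = −(r̄ − z·σ) = −(2.0000 − 2.326 × 3.4796) = −(-6.0935) = 6.0935%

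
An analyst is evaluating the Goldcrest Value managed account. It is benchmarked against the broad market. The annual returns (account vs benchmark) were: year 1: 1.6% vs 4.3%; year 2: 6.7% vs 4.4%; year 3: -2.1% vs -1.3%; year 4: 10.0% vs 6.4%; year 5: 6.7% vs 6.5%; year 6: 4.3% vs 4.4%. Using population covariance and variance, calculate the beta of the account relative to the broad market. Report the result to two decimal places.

1.33

r̄p = 4.5333%,  r̄m = 4.1167%
Cov = Σ(rp − r̄p)(rm − r̄m) / 6 = 8.9311
Var(rm) = Σ(rm − r̄m)² / 6 = 6.7381
β = Cov / Var = 8.9311 / 6.7381 = 1.3255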